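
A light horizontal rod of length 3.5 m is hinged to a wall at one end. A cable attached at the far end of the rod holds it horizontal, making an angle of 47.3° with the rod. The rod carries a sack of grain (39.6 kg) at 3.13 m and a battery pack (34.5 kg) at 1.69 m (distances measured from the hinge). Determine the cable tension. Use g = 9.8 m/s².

T ≈ 694 N

Sum moments about the hinge (the unknown hinge reaction has zero arm there).
Sack of grain: 39.6 × 9.8 = 388.1 N down at 3.13 m → arm 3.13 m, τ = 388.1 × 3.13 = 1215 N·m clockwise.
Battery pack: 34.5 × 9.8 = 338.1 N down at 1.69 m → arm 1.69 m, τ = 338.1 × 1.69 = 571.4 N·m clockwise.
Total clockwise load moment = 1786 N·m.
The cable tension T acts at 3.5 m; only its component perpendicular to the rod, T sinθ, produces torque. sin 47.3° = 0.7349.
Setting net torque to zero: T × 3.5 × 0.7349 = 1786 → T = 1786 / 2.572 = 694 N.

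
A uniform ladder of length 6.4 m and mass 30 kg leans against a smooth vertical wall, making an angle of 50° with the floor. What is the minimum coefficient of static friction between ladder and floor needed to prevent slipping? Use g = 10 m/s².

Choose the foot of the ladder as the axis so the floor normal and friction both act there and drop out.
Ladder weight 30×10 = 300 N acts at 3.2 m along the ladder; its horizontal arm is 3.2·cos50° = 2.057 m → τ = 617.1 N·m clockwise.
Wall normal N acts horizontally at the top; its moment arm is the height L sinθ = 6.4·sin50° = 4.903 m, counterclockwise.
Στ = 0 ⇒ N × 4.903 = 617.1 ⇒ N = 125.9 N.
ΣFx = 0 ⇒ f = N_wall = 125.9 N. ΣFy = 0 ⇒ N_floor = 300 N.
μ_min = f / N_floor = 125.9 / 300 = 0.42.

μ_min ≈ 0.42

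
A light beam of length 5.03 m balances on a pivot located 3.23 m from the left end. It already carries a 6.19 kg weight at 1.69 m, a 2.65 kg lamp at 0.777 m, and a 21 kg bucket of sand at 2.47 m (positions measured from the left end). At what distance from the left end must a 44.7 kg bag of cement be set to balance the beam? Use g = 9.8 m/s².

About the pivot (at 3.23 m from the left end):
Weight: 6.19 × 9.8 = 60.66 N down at 1.69 m → arm 1.54 m, τ = 60.66 × 1.54 = 93.42 N·m counterclockwise.
Lamp: 2.65 × 9.8 = 25.97 N down at 0.777 m → arm 2.453 m, τ = 25.97 × 2.453 = 63.7 N·m counterclockwise.
Bucket of sand: 21 × 9.8 = 205.8 N down at 2.47 m → arm 0.76 m, τ = 205.8 × 0.76 = 156.4 N·m counterclockwise.
Net moment of existing loads = 313.5 N·m counterclockwise.
The bag of cement weighs 44.7 × 9.8 = 438.1 N and must supply an equal clockwise moment, so its lever arm about the pivot is 313.5 / 438.1 = 0.716 m.
That puts it at 3.23 + 0.716 = 3.95 m from the left end.

x ≈ 3.95 m from the left end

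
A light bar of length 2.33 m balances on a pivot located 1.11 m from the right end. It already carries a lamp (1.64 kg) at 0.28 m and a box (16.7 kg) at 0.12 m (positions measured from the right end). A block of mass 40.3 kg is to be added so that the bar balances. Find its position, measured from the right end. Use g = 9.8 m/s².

Take moments about the pivot (at 1.11 m from the right end).
Lamp: 1.64 × 9.8 = 16.07 N down at 0.28 m → arm 0.83 m, τ = 16.07 × 0.83 = 13.34 N·m clockwise.
Box: 16.7 × 9.8 = 163.7 N down at 0.12 m → arm 0.99 m, τ = 163.7 × 0.99 = 162.1 N·m clockwise.
Net moment of existing loads = 175.4 N·m clockwise.
The block weighs 40.3 × 9.8 = 394.9 N and must supply an equal counterclockwise moment, so its lever arm about the pivot is 175.4 / 394.9 = 0.444 m.
That puts it at 1.11 + 0.444 = 1.55 m from the right end.

x ≈ 1.55 m from the right end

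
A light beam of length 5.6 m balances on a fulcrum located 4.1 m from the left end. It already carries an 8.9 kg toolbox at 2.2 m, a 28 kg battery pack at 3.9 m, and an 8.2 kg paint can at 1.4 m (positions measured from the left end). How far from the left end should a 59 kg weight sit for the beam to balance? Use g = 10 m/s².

x ≈ 4.86 m from the left end

Take moments about the fulcrum (at 4.1 m from the left end).
Toolbox: 8.9 × 10 = 89 N down at 2.2 m → arm 1.9 m, τ = 89 × 1.9 = 169.1 N·m counterclockwise.
Battery pack: 28 × 10 = 280 N down at 3.9 m → arm 0.2 m, τ = 280 × 0.2 = 56 N·m counterclockwise.
Paint can: 8.2 × 10 = 82 N down at 1.4 m → arm 2.7 m, τ = 82 × 2.7 = 221.4 N·m counterclockwise.
Net moment of existing loads = 446.5 N·m counterclockwise.
The weight weighs 59 × 10 = 590 N and must supply an equal clockwise moment, so its lever arm about the fulcrum is 446.5 / 590 = 0.757 m.
That puts it at 4.1 + 0.757 = 4.86 m from the left end.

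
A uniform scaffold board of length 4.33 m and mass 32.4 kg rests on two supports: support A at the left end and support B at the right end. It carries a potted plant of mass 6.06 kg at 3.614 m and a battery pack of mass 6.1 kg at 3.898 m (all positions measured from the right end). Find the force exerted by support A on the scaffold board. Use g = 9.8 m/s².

Taking torques about support B:
Beam weight: 32.4 × 9.8 = 317.5 N down at 2.165 m → arm 2.165 m, τ = 317.5 × 2.165 = 687.4 N·m counterclockwise.
Potted plant: 6.06 × 9.8 = 59.39 N down at 3.614 m → arm 3.614 m, τ = 59.39 × 3.614 = 214.6 N·m counterclockwise.
Battery pack: 6.1 × 9.8 = 59.78 N down at 3.898 m → arm 3.898 m, τ = 59.78 × 3.898 = 233 N·m counterclockwise.
Net load moment about support B = 1135 N·m counterclockwise.
Reaction R at support A is upward at 4.33 m, arm 4.33 m → moment R × 4.33 clockwise.
Balancing moments: R × 4.33 = 1135, giving R = 262 N.

R_A ≈ 262 N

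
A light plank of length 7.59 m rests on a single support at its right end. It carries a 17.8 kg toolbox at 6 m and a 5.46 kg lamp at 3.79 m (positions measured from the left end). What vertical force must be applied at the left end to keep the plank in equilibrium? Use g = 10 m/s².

Taking torques about the right end:
Toolbox: 17.8 × 10 = 178 N down at 6 m → arm 1.59 m, τ = 178 × 1.59 = 283 N·m counterclockwise.
Lamp: 5.46 × 10 = 54.6 N down at 3.79 m → arm 3.8 m, τ = 54.6 × 3.8 = 207.5 N·m counterclockwise.
Net moment of the loads = 490.5 N·m counterclockwise.
The upward force F acts at the left end, arm 7.59 m, giving F × 7.59 clockwise.
Setting net torque to zero: F × 7.59 = 490.5 → F = 490.5 / 7.59 = 64.6 N.

F ≈ 64.6 N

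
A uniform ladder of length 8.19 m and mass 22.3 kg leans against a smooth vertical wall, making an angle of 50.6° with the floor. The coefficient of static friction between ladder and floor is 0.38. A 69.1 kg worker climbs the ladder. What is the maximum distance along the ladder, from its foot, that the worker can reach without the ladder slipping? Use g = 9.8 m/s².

d ≈ 3.69 m

Choose the foot of the ladder as the axis so the floor normal and friction both act there and drop out.
Ladder weight 22.3×9.8 = 218.5 N acts at 4.095 m along the ladder; its horizontal arm is 4.095·cos50.6° = 2.599 m → τ = 567.9 N·m clockwise.
Worker weight 69.1×9.8 = 677.2 N at distance d → arm d·cos50.6° → τ = 677.2·d·0.6347 clockwise.
Wall normal N at the top has arm L sinθ = 6.329 m counterclockwise, so Στ = 0 gives N·6.329 = 567.9 + 429.8·d.
ΣFy = 0 ⇒ N_floor = 895.7 N, so the maximum friction is μ_s·N_floor = 0.38×895.7 = 340.4 N. ΣFx = 0 ⇒ N_wall = f, so at the slipping point N = 340.4 N.
Substituting: 340.4×6.329 = 567.9 + 429.8·d ⇒ d = (2154 − 567.9) / 429.8 = 3.69 m.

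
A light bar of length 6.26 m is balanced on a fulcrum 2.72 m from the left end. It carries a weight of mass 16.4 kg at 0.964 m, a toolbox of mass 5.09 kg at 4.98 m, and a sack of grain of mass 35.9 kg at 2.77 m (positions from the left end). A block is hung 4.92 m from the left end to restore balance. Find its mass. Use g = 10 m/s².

m ≈ 7.05 kg

Taking torques about the fulcrum (at 2.72 m from the left end):
Weight: 16.4 × 10 = 164 N down at 0.964 m → arm 1.756 m, τ = 164 × 1.756 = 288 N·m counterclockwise.
Toolbox: 5.09 × 10 = 50.9 N down at 4.98 m → arm 2.26 m, τ = 50.9 × 2.26 = 115 N·m clockwise.
Sack of grain: 35.9 × 10 = 359 N down at 2.77 m → arm 0.05 m, τ = 359 × 0.05 = 17.95 N·m clockwise.
Net moment of known loads = 155.1 N·m counterclockwise.
An unknown mass m at 4.92 m has arm 2.2 m; its moment is m·g·2.2 clockwise.
Balancing moments: m × 10 × 2.2 = 155.1, giving m = 155.1 / (10 × 2.2) = 7.05 kg.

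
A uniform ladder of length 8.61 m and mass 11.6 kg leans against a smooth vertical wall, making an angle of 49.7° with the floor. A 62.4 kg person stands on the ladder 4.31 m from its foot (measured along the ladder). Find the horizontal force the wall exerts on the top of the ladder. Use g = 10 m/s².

Sum moments about the foot of the ladder (the floor normal and friction both act there and drop out).
Ladder weight 11.6×10 = 116 N acts at 4.305 m along the ladder; its horizontal arm is 4.305·cos49.7° = 2.784 m → τ = 322.9 N·m clockwise.
Person: 62.4×10 = 624 N at 4.31 m → arm 2.788 m → τ = 1740 N·m clockwise.
Wall normal N acts horizontally at the top; its moment arm is the height L sinθ = 8.61·sin49.7° = 6.567 m, counterclockwise.
For rotational equilibrium, N × 6.567 = 2063, so N = 314 N.

N_wall ≈ 314 N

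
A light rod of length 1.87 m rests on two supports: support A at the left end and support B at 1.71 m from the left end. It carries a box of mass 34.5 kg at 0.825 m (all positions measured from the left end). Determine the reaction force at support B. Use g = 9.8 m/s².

R_B ≈ 163 N

Taking torques about support A:
Box: 34.5 × 9.8 = 338.1 N down at 0.825 m → arm 0.825 m, τ = 338.1 × 0.825 = 278.9 N·m clockwise.
Net load moment about support A = 278.9 N·m clockwise.
Reaction R at support B is upward at 1.71 m, arm 1.71 m → moment R × 1.71 counterclockwise.
Στ = 0 ⇒ R × 1.71 = 278.9 ⇒ R = 163 N.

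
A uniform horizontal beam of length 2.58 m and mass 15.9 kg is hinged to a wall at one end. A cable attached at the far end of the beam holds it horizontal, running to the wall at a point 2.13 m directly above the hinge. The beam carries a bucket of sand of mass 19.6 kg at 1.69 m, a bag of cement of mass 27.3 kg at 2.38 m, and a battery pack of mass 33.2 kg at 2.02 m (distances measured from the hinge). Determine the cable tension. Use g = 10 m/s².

Sum moments about the hinge (the unknown hinge reaction has zero arm there).
Beam weight: 15.9 × 10 = 159 N down at 1.29 m → arm 1.29 m, τ = 159 × 1.29 = 205.1 N·m clockwise.
Bucket of sand: 19.6 × 10 = 196 N down at 1.69 m → arm 1.69 m, τ = 196 × 1.69 = 331.2 N·m clockwise.
Bag of cement: 27.3 × 10 = 273 N down at 2.38 m → arm 2.38 m, τ = 273 × 2.38 = 649.7 N·m clockwise.
Battery pack: 33.2 × 10 = 332 N down at 2.02 m → arm 2.02 m, τ = 332 × 2.02 = 670.6 N·m clockwise.
Total clockwise load moment = 1857 N·m.
The cable tension T acts at 2.58 m; only its component perpendicular to the beam, T sinθ, produces torque. sinθ = h/√(h²+d²) = 2.13/√(2.13²+2.58²) = 0.6366.
Balancing moments: T × 2.58 × 0.6366 = 1857, giving T = 1857 / 1.642 = 1130 N.

T ≈ 1130 N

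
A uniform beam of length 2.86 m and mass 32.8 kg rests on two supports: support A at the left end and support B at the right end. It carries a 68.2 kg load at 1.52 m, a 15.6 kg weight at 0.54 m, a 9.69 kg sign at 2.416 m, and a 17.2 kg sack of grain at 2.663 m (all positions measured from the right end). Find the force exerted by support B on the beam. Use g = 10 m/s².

R_B ≈ 637 N

Choose support A as the axis so its reaction then has zero moment arm.
Beam weight: 32.8 × 10 = 328 N down at 1.43 m → arm 1.43 m, τ = 328 × 1.43 = 469 N·m clockwise.
Load: 68.2 × 10 = 682 N down at 1.52 m → arm 1.34 m, τ = 682 × 1.34 = 913.9 N·m clockwise.
Weight: 15.6 × 10 = 156 N down at 0.54 m → arm 2.32 m, τ = 156 × 2.32 = 361.9 N·m clockwise.
Sign: 9.69 × 10 = 96.9 N down at 2.416 m → arm 0.444 m, τ = 96.9 × 0.444 = 43.02 N·m clockwise.
Sack of grain: 17.2 × 10 = 172 N down at 2.663 m → arm 0.197 m, τ = 172 × 0.197 = 33.88 N·m clockwise.
Net load moment about support A = 1822 N·m clockwise.
Reaction R at support B is upward at 0 m, arm 2.86 m → moment R × 2.86 counterclockwise.
Στ = 0 ⇒ R × 2.86 = 1822 ⇒ R = 637 N.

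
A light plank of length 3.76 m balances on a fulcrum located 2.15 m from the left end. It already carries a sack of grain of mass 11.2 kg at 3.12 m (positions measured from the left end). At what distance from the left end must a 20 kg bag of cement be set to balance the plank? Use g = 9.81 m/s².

x ≈ 1.61 m from the left end

Choose the fulcrum (at 2.15 m from the left end) as the axis so the support reaction has zero arm there.
Sack of grain: 11.2 × 9.81 = 109.9 N down at 3.12 m → arm 0.97 m, τ = 109.9 × 0.97 = 106.6 N·m clockwise.
Net moment of existing loads = 106.6 N·m clockwise.
The bag of cement weighs 20 × 9.81 = 196.2 N and must supply an equal counterclockwise moment, so its lever arm about the fulcrum is 106.6 / 196.2 = 0.543 m.
That puts it at 2.15 − 0.543 = 1.61 m from the left end.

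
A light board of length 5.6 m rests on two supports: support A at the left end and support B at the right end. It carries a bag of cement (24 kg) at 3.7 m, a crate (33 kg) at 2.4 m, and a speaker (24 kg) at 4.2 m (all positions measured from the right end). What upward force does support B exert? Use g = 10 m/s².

R_B ≈ 330 N

Taking torques about support A:
Bag of cement: 24 × 10 = 240 N down at 3.7 m → arm 1.9 m, τ = 240 × 1.9 = 456 N·m clockwise.
Crate: 33 × 10 = 330 N down at 2.4 m → arm 3.2 m, τ = 330 × 3.2 = 1056 N·m clockwise.
Speaker: 24 × 10 = 240 N down at 4.2 m → arm 1.4 m, τ = 240 × 1.4 = 336 N·m clockwise.
Net load moment about support A = 1848 N·m clockwise.
Reaction R at support B is upward at 0 m, arm 5.6 m → moment R × 5.6 counterclockwise.
Balancing moments: R × 5.6 = 1848, giving R = 330 N.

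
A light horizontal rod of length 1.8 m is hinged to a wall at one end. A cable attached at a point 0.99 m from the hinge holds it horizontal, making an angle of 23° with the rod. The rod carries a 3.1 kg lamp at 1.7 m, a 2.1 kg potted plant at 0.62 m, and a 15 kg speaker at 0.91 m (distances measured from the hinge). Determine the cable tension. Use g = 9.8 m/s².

Take moments about the hinge.
Lamp: 3.1 × 9.8 = 30.38 N down at 1.7 m → arm 1.7 m, τ = 30.38 × 1.7 = 51.65 N·m clockwise.
Potted plant: 2.1 × 9.8 = 20.58 N down at 0.62 m → arm 0.62 m, τ = 20.58 × 0.62 = 12.76 N·m clockwise.
Speaker: 15 × 9.8 = 147 N down at 0.91 m → arm 0.91 m, τ = 147 × 0.91 = 133.8 N·m clockwise.
Total clockwise load moment = 198.2 N·m.
The cable tension T acts at 0.99 m; only its component perpendicular to the rod, T sinθ, produces torque. sin 23° = 0.3907.
Balancing moments: T × 0.99 × 0.3907 = 198.2, giving T = 198.2 / 0.3868 = 512 N.

T ≈ 512 N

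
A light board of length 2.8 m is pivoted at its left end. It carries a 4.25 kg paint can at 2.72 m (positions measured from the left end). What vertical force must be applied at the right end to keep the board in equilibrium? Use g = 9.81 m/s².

About the left end:
Paint can: 4.25 × 9.81 = 41.69 N down at 2.72 m → arm 2.72 m, τ = 41.69 × 2.72 = 113.4 N·m clockwise.
Net moment of the loads = 113.4 N·m clockwise.
The upward force F acts at the right end, arm 2.8 m, giving F × 2.8 counterclockwise.
For rotational equilibrium, F × 2.8 = 113.4, so F = 113.4 / 2.8 = 40.5 N.

F ≈ 40.5 N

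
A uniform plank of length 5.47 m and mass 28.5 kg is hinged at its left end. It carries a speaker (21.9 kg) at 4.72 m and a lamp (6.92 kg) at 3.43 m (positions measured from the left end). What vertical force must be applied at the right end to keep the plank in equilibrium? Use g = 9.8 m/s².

Sum moments about the left end (the unknown pivot reaction has zero arm there).
Beam weight: 28.5 × 9.8 = 279.3 N down at 2.735 m → arm 2.735 m, τ = 279.3 × 2.735 = 763.9 N·m clockwise.
Speaker: 21.9 × 9.8 = 214.6 N down at 4.72 m → arm 4.72 m, τ = 214.6 × 4.72 = 1013 N·m clockwise.
Lamp: 6.92 × 9.8 = 67.82 N down at 3.43 m → arm 3.43 m, τ = 67.82 × 3.43 = 232.6 N·m clockwise.
Net moment of the loads = 2010 N·m clockwise.
The upward force F acts at the right end, arm 5.47 m, giving F × 5.47 counterclockwise.
Balancing moments: F × 5.47 = 2010, giving F = 2010 / 5.47 = 367 N.

F ≈ 367 N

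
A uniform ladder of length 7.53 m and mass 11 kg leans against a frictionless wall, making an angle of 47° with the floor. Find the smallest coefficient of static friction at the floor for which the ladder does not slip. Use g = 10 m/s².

Taking torques about the foot of the ladder:
Ladder weight 11×10 = 110 N acts at 3.765 m along the ladder; its horizontal arm is 3.765·cos47° = 2.568 m → τ = 282.5 N·m clockwise.
Wall normal N acts horizontally at the top; its moment arm is the height L sinθ = 7.53·sin47° = 5.507 m, counterclockwise.
Setting net torque to zero: N × 5.507 = 282.5 → N = 51.3 N.
ΣFx = 0 ⇒ f = N_wall = 51.3 N. ΣFy = 0 ⇒ N_floor = 110 N.
μ_min = f / N_floor = 51.3 / 110 = 0.466.

μ_min ≈ 0.466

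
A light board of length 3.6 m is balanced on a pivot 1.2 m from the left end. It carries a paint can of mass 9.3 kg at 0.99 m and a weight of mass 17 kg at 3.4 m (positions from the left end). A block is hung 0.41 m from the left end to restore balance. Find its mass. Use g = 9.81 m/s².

m ≈ 44.9 kg

Take moments about the pivot (at 1.2 m from the left end).
Paint can: 9.3 × 9.81 = 91.23 N down at 0.99 m → arm 0.21 m, τ = 91.23 × 0.21 = 19.16 N·m counterclockwise.
Weight: 17 × 9.81 = 166.8 N down at 3.4 m → arm 2.2 m, τ = 166.8 × 2.2 = 367 N·m clockwise.
Net moment of known loads = 347.8 N·m clockwise.
An unknown mass m at 0.41 m has arm 0.79 m; its moment is m·g·0.79 counterclockwise.
Setting net torque to zero: m × 9.81 × 0.79 = 347.8 → m = 347.8 / (9.81 × 0.79) = 44.9 kg.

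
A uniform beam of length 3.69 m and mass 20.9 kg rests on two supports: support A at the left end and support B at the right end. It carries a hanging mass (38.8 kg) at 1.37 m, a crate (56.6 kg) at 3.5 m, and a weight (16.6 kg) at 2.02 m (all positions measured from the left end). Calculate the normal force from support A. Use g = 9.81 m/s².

About support B:
Beam weight: 20.9 × 9.81 = 205 N down at 1.845 m → arm 1.845 m, τ = 205 × 1.845 = 378.2 N·m counterclockwise.
Hanging mass: 38.8 × 9.81 = 380.6 N down at 1.37 m → arm 2.32 m, τ = 380.6 × 2.32 = 883 N·m counterclockwise.
Crate: 56.6 × 9.81 = 555.2 N down at 3.5 m → arm 0.19 m, τ = 555.2 × 0.19 = 105.5 N·m counterclockwise.
Weight: 16.6 × 9.81 = 162.8 N down at 2.02 m → arm 1.67 m, τ = 162.8 × 1.67 = 271.9 N·m counterclockwise.
Net load moment about support B = 1639 N·m counterclockwise.
Reaction R at support A is upward at 0 m, arm 3.69 m → moment R × 3.69 clockwise.
Στ = 0 ⇒ R × 3.69 = 1639 ⇒ R = 444 N.

R_A ≈ 444 N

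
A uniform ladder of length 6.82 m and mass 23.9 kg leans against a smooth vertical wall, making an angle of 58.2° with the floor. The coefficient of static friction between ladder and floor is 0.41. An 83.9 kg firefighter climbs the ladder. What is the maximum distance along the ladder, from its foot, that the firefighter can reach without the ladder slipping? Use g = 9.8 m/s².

Taking torques about the foot of the ladder:
Ladder weight 23.9×9.8 = 234.2 N acts at 3.41 m along the ladder; its horizontal arm is 3.41·cos58.2° = 1.797 m → τ = 420.9 N·m clockwise.
Firefighter weight 83.9×9.8 = 822.2 N at distance d → arm d·cos58.2° → τ = 822.2·d·0.527 clockwise.
Wall normal N at the top has arm L sinθ = 5.796 m counterclockwise, so Στ = 0 gives N·5.796 = 420.9 + 433.3·d.
ΣFy = 0 ⇒ N_floor = 1056 N, so the maximum friction is μ_s·N_floor = 0.41×1056 = 433 N. ΣFx = 0 ⇒ N_wall = f, so at the slipping point N = 433 N.
Substituting: 433×5.796 = 420.9 + 433.3·d ⇒ d = (2510 − 420.9) / 433.3 = 4.82 m.

d ≈ 4.82 m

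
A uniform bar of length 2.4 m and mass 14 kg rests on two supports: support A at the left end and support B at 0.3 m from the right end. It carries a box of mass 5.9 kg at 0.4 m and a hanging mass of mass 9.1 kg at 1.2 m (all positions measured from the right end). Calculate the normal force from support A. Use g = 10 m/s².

Choose support B as the axis so its reaction then has zero moment arm.
Beam weight: 14 × 10 = 140 N down at 1.2 m → arm 0.9 m, τ = 140 × 0.9 = 126 N·m counterclockwise.
Box: 5.9 × 10 = 59 N down at 0.4 m → arm 0.1 m, τ = 59 × 0.1 = 5.9 N·m counterclockwise.
Hanging mass: 9.1 × 10 = 91 N down at 1.2 m → arm 0.9 m, τ = 91 × 0.9 = 81.9 N·m counterclockwise.
Net load moment about support B = 213.8 N·m counterclockwise.
Reaction R at support A is upward at 2.4 m, arm 2.1 m → moment R × 2.1 clockwise.
Setting net torque to zero: R × 2.1 = 213.8 → R = 102 N.

R_A ≈ 102 N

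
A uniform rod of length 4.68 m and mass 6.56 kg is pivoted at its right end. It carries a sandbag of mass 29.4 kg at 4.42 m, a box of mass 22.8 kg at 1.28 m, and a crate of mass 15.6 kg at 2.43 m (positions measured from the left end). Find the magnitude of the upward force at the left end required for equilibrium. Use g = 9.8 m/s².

F ≈ 284 N

About the right end:
Beam weight: 6.56 × 9.8 = 64.29 N down at 2.34 m → arm 2.34 m, τ = 64.29 × 2.34 = 150.4 N·m counterclockwise.
Sandbag: 29.4 × 9.8 = 288.1 N down at 4.42 m → arm 0.26 m, τ = 288.1 × 0.26 = 74.91 N·m counterclockwise.
Box: 22.8 × 9.8 = 223.4 N down at 1.28 m → arm 3.4 m, τ = 223.4 × 3.4 = 759.6 N·m counterclockwise.
Crate: 15.6 × 9.8 = 152.9 N down at 2.43 m → arm 2.25 m, τ = 152.9 × 2.25 = 344 N·m counterclockwise.
Net moment of the loads = 1329 N·m counterclockwise.
The upward force F acts at the left end, arm 4.68 m, giving F × 4.68 clockwise.
For rotational equilibrium, F × 4.68 = 1329, so F = 1329 / 4.68 = 284 N.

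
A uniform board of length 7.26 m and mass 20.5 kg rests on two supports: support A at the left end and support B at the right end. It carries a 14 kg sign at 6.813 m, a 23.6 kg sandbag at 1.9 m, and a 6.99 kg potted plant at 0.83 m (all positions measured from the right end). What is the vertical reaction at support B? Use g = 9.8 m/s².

Choose support A as the axis so its reaction then has zero moment arm.
Beam weight: 20.5 × 9.8 = 200.9 N down at 3.63 m → arm 3.63 m, τ = 200.9 × 3.63 = 729.3 N·m clockwise.
Sign: 14 × 9.8 = 137.2 N down at 6.813 m → arm 0.447 m, τ = 137.2 × 0.447 = 61.33 N·m clockwise.
Sandbag: 23.6 × 9.8 = 231.3 N down at 1.9 m → arm 5.36 m, τ = 231.3 × 5.36 = 1240 N·m clockwise.
Potted plant: 6.99 × 9.8 = 68.5 N down at 0.83 m → arm 6.43 m, τ = 68.5 × 6.43 = 440.5 N·m clockwise.
Net load moment about support A = 2471 N·m clockwise.
Reaction R at support B is upward at 0 m, arm 7.26 m → moment R × 7.26 counterclockwise.
Balancing moments: R × 7.26 = 2471, giving R = 340 N.

R_B ≈ 340 N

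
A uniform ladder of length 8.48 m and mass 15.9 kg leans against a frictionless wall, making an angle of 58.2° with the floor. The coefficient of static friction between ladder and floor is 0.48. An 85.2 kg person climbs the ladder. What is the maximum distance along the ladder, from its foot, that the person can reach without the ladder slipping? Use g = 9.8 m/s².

Taking torques about the foot of the ladder:
Ladder weight 15.9×9.8 = 155.8 N acts at 4.24 m along the ladder; its horizontal arm is 4.24·cos58.2° = 2.234 m → τ = 348.1 N·m clockwise.
Person weight 85.2×9.8 = 835 N at distance d → arm d·cos58.2° → τ = 835·d·0.527 clockwise.
Wall normal N at the top has arm L sinθ = 7.207 m counterclockwise, so Στ = 0 gives N·7.207 = 348.1 + 440·d.
ΣFy = 0 ⇒ N_floor = 990.8 N, so the maximum friction is μ_s·N_floor = 0.48×990.8 = 475.6 N. ΣFx = 0 ⇒ N_wall = f, so at the slipping point N = 475.6 N.
Substituting: 475.6×7.207 = 348.1 + 440·d ⇒ d = (3428 − 348.1) / 440 = 7 m.

d ≈ 7 m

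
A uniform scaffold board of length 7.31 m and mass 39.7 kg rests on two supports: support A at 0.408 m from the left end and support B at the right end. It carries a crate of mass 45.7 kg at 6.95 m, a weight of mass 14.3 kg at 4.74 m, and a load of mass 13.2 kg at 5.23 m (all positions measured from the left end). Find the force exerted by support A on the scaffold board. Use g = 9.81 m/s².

Sum moments about support B (its reaction then has zero moment arm).
Beam weight: 39.7 × 9.81 = 389.5 N down at 3.655 m → arm 3.655 m, τ = 389.5 × 3.655 = 1424 N·m counterclockwise.
Crate: 45.7 × 9.81 = 448.3 N down at 6.95 m → arm 0.36 m, τ = 448.3 × 0.36 = 161.4 N·m counterclockwise.
Weight: 14.3 × 9.81 = 140.3 N down at 4.74 m → arm 2.57 m, τ = 140.3 × 2.57 = 360.6 N·m counterclockwise.
Load: 13.2 × 9.81 = 129.5 N down at 5.23 m → arm 2.08 m, τ = 129.5 × 2.08 = 269.4 N·m counterclockwise.
Net load moment about support B = 2215 N·m counterclockwise.
Reaction R at support A is upward at 0.408 m, arm 6.902 m → moment R × 6.902 clockwise.
Balancing moments: R × 6.902 = 2215, giving R = 321 N.

R_A ≈ 321 N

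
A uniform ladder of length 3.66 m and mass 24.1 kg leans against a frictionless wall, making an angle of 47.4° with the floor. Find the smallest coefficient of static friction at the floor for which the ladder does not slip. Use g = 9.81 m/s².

μ_min ≈ 0.46

Sum moments about the foot of the ladder (the floor normal and friction both act there and drop out).
Ladder weight 24.1×9.81 = 236.4 N acts at 1.83 m along the ladder; its horizontal arm is 1.83·cos47.4° = 1.239 m → τ = 292.9 N·m clockwise.
Wall normal N acts horizontally at the top; its moment arm is the height L sinθ = 3.66·sin47.4° = 2.694 m, counterclockwise.
For rotational equilibrium, N × 2.694 = 292.9, so N = 108.7 N.
ΣFx = 0 ⇒ f = N_wall = 108.7 N. ΣFy = 0 ⇒ N_floor = 236.4 N.
μ_min = f / N_floor = 108.7 / 236.4 = 0.46.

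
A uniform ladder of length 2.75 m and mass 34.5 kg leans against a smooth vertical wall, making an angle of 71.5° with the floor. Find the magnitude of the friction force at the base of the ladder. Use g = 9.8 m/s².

f ≈ 56.6 N

Choose the foot of the ladder as the axis so the floor normal and friction both act there and drop out.
Ladder weight 34.5×9.8 = 338.1 N acts at 1.375 m along the ladder; its horizontal arm is 1.375·cos71.5° = 0.4363 m → τ = 147.5 N·m clockwise.
Wall normal N acts horizontally at the top; its moment arm is the height L sinθ = 2.75·sin71.5° = 2.608 m, counterclockwise.
Setting net torque to zero: N × 2.608 = 147.5 → N = 56.6 N.
ΣFx = 0: friction at the foot balances the wall's push, so f = N_wall = 56.6 N.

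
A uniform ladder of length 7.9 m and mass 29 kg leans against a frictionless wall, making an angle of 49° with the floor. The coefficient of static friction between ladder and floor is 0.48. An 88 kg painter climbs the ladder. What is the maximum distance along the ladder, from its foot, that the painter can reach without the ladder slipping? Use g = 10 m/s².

Taking torques about the foot of the ladder:
Ladder weight 29×10 = 290 N acts at 3.95 m along the ladder; its horizontal arm is 3.95·cos49° = 2.591 m → τ = 751.4 N·m clockwise.
Painter weight 88×10 = 880 N at distance d → arm d·cos49° → τ = 880·d·0.6561 clockwise.
Wall normal N at the top has arm L sinθ = 5.962 m counterclockwise, so Στ = 0 gives N·5.962 = 751.4 + 577.4·d.
ΣFy = 0 ⇒ N_floor = 1170 N, so the maximum friction is μ_s·N_floor = 0.48×1170 = 561.6 N. ΣFx = 0 ⇒ N_wall = f, so at the slipping point N = 561.6 N.
Substituting: 561.6×5.962 = 751.4 + 577.4·d ⇒ d = (3348 − 751.4) / 577.4 = 4.5 m.

d ≈ 4.5 m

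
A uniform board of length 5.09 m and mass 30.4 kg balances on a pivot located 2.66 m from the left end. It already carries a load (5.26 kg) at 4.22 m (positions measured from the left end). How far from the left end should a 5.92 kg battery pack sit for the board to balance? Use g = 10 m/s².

x ≈ 1.86 m from the left end

Sum moments about the pivot (at 2.66 m from the left end) (the support reaction has zero arm there).
Beam weight: 30.4 × 10 = 304 N down at 2.545 m → arm 0.115 m, τ = 304 × 0.115 = 34.96 N·m counterclockwise.
Load: 5.26 × 10 = 52.6 N down at 4.22 m → arm 1.56 m, τ = 52.6 × 1.56 = 82.06 N·m clockwise.
Net moment of existing loads = 47.1 N·m clockwise.
The battery pack weighs 5.92 × 10 = 59.2 N and must supply an equal counterclockwise moment, so its lever arm about the pivot is 47.1 / 59.2 = 0.796 m.
That puts it at 2.66 − 0.796 = 1.86 m from the left end.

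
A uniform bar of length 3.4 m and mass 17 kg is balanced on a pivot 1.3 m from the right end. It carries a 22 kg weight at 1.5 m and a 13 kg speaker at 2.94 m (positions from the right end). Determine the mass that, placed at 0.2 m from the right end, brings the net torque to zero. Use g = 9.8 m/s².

Taking torques about the pivot (at 1.3 m from the right end):
Beam weight: 17 × 9.8 = 166.6 N down at 1.7 m → arm 0.4 m, τ = 166.6 × 0.4 = 66.64 N·m counterclockwise.
Weight: 22 × 9.8 = 215.6 N down at 1.5 m → arm 0.2 m, τ = 215.6 × 0.2 = 43.12 N·m counterclockwise.
Speaker: 13 × 9.8 = 127.4 N down at 2.94 m → arm 1.64 m, τ = 127.4 × 1.64 = 208.9 N·m counterclockwise.
Net moment of known loads = 318.7 N·m counterclockwise.
An unknown mass m at 0.2 m has arm 1.1 m; its moment is m·g·1.1 clockwise.
Setting net torque to zero: m × 9.8 × 1.1 = 318.7 → m = 318.7 / (9.8 × 1.1) = 29.6 kg.

m ≈ 29.6 kg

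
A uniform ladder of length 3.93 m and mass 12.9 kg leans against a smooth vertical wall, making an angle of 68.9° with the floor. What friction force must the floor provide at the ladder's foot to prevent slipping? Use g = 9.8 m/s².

f ≈ 24.4 N

Choose the foot of the ladder as the axis so the floor normal and friction both act there and drop out.
Ladder weight 12.9×9.8 = 126.4 N acts at 1.965 m along the ladder; its horizontal arm is 1.965·cos68.9° = 0.7074 m → τ = 89.42 N·m clockwise.
Wall normal N acts horizontally at the top; its moment arm is the height L sinθ = 3.93·sin68.9° = 3.667 m, counterclockwise.
Balancing moments: N × 3.667 = 89.42, giving N = 24.4 N.
ΣFx = 0: friction at the foot balances the wall's push, so f = N_wall = 24.4 N.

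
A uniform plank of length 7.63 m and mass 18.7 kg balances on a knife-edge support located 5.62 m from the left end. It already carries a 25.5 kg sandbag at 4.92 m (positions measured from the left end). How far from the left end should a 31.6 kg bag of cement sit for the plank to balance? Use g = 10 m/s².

About the knife-edge support (at 5.62 m from the left end):
Beam weight: 18.7 × 10 = 187 N down at 3.815 m → arm 1.805 m, τ = 187 × 1.805 = 337.5 N·m counterclockwise.
Sandbag: 25.5 × 10 = 255 N down at 4.92 m → arm 0.7 m, τ = 255 × 0.7 = 178.5 N·m counterclockwise.
Net moment of existing loads = 516 N·m counterclockwise.
The bag of cement weighs 31.6 × 10 = 316 N and must supply an equal clockwise moment, so its lever arm about the knife-edge support is 516 / 316 = 1.63 m.
That puts it at 5.62 + 1.63 = 7.25 m from the left end.

x ≈ 7.25 m from the left end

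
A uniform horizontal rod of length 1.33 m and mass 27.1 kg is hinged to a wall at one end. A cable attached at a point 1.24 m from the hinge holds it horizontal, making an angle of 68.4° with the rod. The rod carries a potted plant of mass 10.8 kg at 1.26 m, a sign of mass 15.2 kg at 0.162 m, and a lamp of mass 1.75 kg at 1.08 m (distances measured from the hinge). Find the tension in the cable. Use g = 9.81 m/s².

T ≈ 306 N

Take moments about the hinge.
Beam weight: 27.1 × 9.81 = 265.9 N down at 0.665 m → arm 0.665 m, τ = 265.9 × 0.665 = 176.8 N·m clockwise.
Potted plant: 10.8 × 9.81 = 105.9 N down at 1.26 m → arm 1.26 m, τ = 105.9 × 1.26 = 133.4 N·m clockwise.
Sign: 15.2 × 9.81 = 149.1 N down at 0.162 m → arm 0.162 m, τ = 149.1 × 0.162 = 24.15 N·m clockwise.
Lamp: 1.75 × 9.81 = 17.17 N down at 1.08 m → arm 1.08 m, τ = 17.17 × 1.08 = 18.54 N·m clockwise.
Total clockwise load moment = 352.9 N·m.
The cable tension T acts at 1.24 m; only its component perpendicular to the rod, T sinθ, produces torque. sin 68.4° = 0.9298.
Setting net torque to zero: T × 1.24 × 0.9298 = 352.9 → T = 352.9 / 1.153 = 306 N.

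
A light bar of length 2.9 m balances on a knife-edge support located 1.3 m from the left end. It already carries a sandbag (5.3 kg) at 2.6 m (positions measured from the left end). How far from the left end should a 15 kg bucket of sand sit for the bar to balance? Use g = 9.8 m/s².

x ≈ 0.841 m from the left end

Take moments about the knife-edge support (at 1.3 m from the left end).
Sandbag: 5.3 × 9.8 = 51.94 N down at 2.6 m → arm 1.3 m, τ = 51.94 × 1.3 = 67.52 N·m clockwise.
Net moment of existing loads = 67.52 N·m clockwise.
The bucket of sand weighs 15 × 9.8 = 147 N and must supply an equal counterclockwise moment, so its lever arm about the knife-edge support is 67.52 / 147 = 0.459 m.
That puts it at 1.3 − 0.459 = 0.841 m from the left end.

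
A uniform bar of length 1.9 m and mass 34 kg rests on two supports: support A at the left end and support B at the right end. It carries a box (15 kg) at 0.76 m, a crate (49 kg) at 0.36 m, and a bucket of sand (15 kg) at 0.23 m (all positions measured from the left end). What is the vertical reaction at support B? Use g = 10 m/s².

R_B ≈ 341 N

Take moments about support A.
Beam weight: 34 × 10 = 340 N down at 0.95 m → arm 0.95 m, τ = 340 × 0.95 = 323 N·m clockwise.
Box: 15 × 10 = 150 N down at 0.76 m → arm 0.76 m, τ = 150 × 0.76 = 114 N·m clockwise.
Crate: 49 × 10 = 490 N down at 0.36 m → arm 0.36 m, τ = 490 × 0.36 = 176.4 N·m clockwise.
Bucket of sand: 15 × 10 = 150 N down at 0.23 m → arm 0.23 m, τ = 150 × 0.23 = 34.5 N·m clockwise.
Net load moment about support A = 647.9 N·m clockwise.
Reaction R at support B is upward at 1.9 m, arm 1.9 m → moment R × 1.9 counterclockwise.
Setting net torque to zero: R × 1.9 = 647.9 → R = 341 N.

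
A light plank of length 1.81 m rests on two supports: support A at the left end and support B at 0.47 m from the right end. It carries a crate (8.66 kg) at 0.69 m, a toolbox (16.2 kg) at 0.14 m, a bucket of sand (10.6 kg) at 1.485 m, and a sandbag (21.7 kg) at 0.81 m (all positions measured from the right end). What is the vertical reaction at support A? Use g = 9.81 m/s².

R_A ≈ 108 N

Choose support B as the axis so its reaction then has zero moment arm.
Crate: 8.66 × 9.81 = 84.95 N down at 0.69 m → arm 0.22 m, τ = 84.95 × 0.22 = 18.69 N·m counterclockwise.
Toolbox: 16.2 × 9.81 = 158.9 N down at 0.14 m → arm 0.33 m, τ = 158.9 × 0.33 = 52.44 N·m clockwise.
Bucket of sand: 10.6 × 9.81 = 104 N down at 1.485 m → arm 1.015 m, τ = 104 × 1.015 = 105.6 N·m counterclockwise.
Sandbag: 21.7 × 9.81 = 212.9 N down at 0.81 m → arm 0.34 m, τ = 212.9 × 0.34 = 72.39 N·m counterclockwise.
Net load moment about support B = 144.2 N·m counterclockwise.
Reaction R at support A is upward at 1.81 m, arm 1.34 m → moment R × 1.34 clockwise.
For rotational equilibrium, R × 1.34 = 144.2, so R = 108 N.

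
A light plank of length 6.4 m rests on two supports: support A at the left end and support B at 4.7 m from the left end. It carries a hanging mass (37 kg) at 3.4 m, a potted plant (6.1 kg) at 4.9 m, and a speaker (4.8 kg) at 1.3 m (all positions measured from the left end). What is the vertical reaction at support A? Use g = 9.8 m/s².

R_A ≈ 132 N

Take moments about support B.
Hanging mass: 37 × 9.8 = 362.6 N down at 3.4 m → arm 1.3 m, τ = 362.6 × 1.3 = 471.4 N·m counterclockwise.
Potted plant: 6.1 × 9.8 = 59.78 N down at 4.9 m → arm 0.2 m, τ = 59.78 × 0.2 = 11.96 N·m clockwise.
Speaker: 4.8 × 9.8 = 47.04 N down at 1.3 m → arm 3.4 m, τ = 47.04 × 3.4 = 159.9 N·m counterclockwise.
Net load moment about support B = 619.3 N·m counterclockwise.
Reaction R at support A is upward at 0 m, arm 4.7 m → moment R × 4.7 clockwise.
Στ = 0 ⇒ R × 4.7 = 619.3 ⇒ R = 132 N.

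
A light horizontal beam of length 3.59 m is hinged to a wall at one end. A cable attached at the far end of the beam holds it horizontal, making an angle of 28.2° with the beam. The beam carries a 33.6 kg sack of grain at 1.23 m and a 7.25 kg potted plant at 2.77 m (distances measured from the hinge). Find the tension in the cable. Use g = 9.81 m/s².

T ≈ 355 N

About the hinge:
Sack of grain: 33.6 × 9.81 = 329.6 N down at 1.23 m → arm 1.23 m, τ = 329.6 × 1.23 = 405.4 N·m clockwise.
Potted plant: 7.25 × 9.81 = 71.12 N down at 2.77 m → arm 2.77 m, τ = 71.12 × 2.77 = 197 N·m clockwise.
Total clockwise load moment = 602.4 N·m.
The cable tension T acts at 3.59 m; only its component perpendicular to the beam, T sinθ, produces torque. sin 28.2° = 0.4726.
Balancing moments: T × 3.59 × 0.4726 = 602.4, giving T = 602.4 / 1.697 = 355 N.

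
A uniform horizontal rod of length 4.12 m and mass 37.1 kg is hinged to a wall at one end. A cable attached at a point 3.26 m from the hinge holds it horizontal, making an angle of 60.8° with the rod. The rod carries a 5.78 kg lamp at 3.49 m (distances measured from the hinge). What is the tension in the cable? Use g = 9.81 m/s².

Choose the hinge as the axis so the unknown hinge reaction has zero arm there.
Beam weight: 37.1 × 9.81 = 364 N down at 2.06 m → arm 2.06 m, τ = 364 × 2.06 = 749.8 N·m clockwise.
Lamp: 5.78 × 9.81 = 56.7 N down at 3.49 m → arm 3.49 m, τ = 56.7 × 3.49 = 197.9 N·m clockwise.
Total clockwise load moment = 947.7 N·m.
The cable tension T acts at 3.26 m; only its component perpendicular to the rod, T sinθ, produces torque. sin 60.8° = 0.8729.
Balancing moments: T × 3.26 × 0.8729 = 947.7, giving T = 947.7 / 2.846 = 333 N.

T ≈ 333 N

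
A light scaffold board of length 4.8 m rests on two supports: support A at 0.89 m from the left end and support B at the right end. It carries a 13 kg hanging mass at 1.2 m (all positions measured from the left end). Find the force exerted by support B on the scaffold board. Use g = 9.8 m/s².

Taking torques about support A:
Hanging mass: 13 × 9.8 = 127.4 N down at 1.2 m → arm 0.31 m, τ = 127.4 × 0.31 = 39.49 N·m clockwise.
Net load moment about support A = 39.49 N·m clockwise.
Reaction R at support B is upward at 4.8 m, arm 3.91 m → moment R × 3.91 counterclockwise.
Setting net torque to zero: R × 3.91 = 39.49 → R = 10.1 N.

R_B ≈ 10.1 N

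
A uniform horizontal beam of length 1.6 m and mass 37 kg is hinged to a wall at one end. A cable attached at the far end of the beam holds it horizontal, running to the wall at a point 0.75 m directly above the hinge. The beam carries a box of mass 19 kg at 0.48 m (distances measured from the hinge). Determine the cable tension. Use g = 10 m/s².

Take moments about the hinge.
Beam weight: 37 × 10 = 370 N down at 0.8 m → arm 0.8 m, τ = 370 × 0.8 = 296 N·m clockwise.
Box: 19 × 10 = 190 N down at 0.48 m → arm 0.48 m, τ = 190 × 0.48 = 91.2 N·m clockwise.
Total clockwise load moment = 387.2 N·m.
The cable tension T acts at 1.6 m; only its component perpendicular to the beam, T sinθ, produces torque. sinθ = h/√(h²+d²) = 0.75/√(0.75²+1.6²) = 0.4244.
For rotational equilibrium, T × 1.6 × 0.4244 = 387.2, so T = 387.2 / 0.679 = 570 N.

T ≈ 570 N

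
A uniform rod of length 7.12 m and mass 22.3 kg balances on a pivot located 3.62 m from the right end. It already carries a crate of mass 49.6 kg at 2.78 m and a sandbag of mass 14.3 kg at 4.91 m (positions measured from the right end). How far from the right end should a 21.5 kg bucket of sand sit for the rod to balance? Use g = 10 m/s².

About the pivot (at 3.62 m from the right end):
Beam weight: 22.3 × 10 = 223 N down at 3.56 m → arm 0.06 m, τ = 223 × 0.06 = 13.38 N·m clockwise.
Crate: 49.6 × 10 = 496 N down at 2.78 m → arm 0.84 m, τ = 496 × 0.84 = 416.6 N·m clockwise.
Sandbag: 14.3 × 10 = 143 N down at 4.91 m → arm 1.29 m, τ = 143 × 1.29 = 184.5 N·m counterclockwise.
Net moment of existing loads = 245.5 N·m clockwise.
The bucket of sand weighs 21.5 × 10 = 215 N and must supply an equal counterclockwise moment, so its lever arm about the pivot is 245.5 / 215 = 1.14 m.
That puts it at 3.62 + 1.14 = 4.76 m from the right end.

x ≈ 4.76 m from the right end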